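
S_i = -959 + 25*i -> [-959, -934, -909, -884, -859]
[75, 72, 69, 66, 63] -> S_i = 75 + -3*i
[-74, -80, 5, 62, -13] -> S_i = Random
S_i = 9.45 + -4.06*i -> [9.45, 5.39, 1.33, -2.73, -6.79]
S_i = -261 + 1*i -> [-261, -260, -259, -258, -257]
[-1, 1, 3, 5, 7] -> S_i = -1 + 2*i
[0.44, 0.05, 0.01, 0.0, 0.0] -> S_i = 0.44*0.11^i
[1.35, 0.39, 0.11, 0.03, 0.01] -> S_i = 1.35*0.29^i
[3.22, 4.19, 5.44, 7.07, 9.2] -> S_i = 3.22*1.30^i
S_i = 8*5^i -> [8, 40, 200, 1000, 5000]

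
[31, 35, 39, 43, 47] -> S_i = 31 + 4*i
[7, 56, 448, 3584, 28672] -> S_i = 7*8^i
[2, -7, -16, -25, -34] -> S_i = 2 + -9*i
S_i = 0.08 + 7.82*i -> [0.08, 7.9, 15.72, 23.54, 31.36]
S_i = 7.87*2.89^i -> [7.87, 22.74, 65.73, 189.96, 548.99]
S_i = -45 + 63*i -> [-45, 18, 81, 144, 207]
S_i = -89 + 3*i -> [-89, -86, -83, -80, -77]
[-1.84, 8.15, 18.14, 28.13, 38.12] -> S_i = -1.84 + 9.99*i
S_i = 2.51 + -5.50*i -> [2.51, -2.99, -8.49, -13.99, -19.49]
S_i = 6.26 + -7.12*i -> [6.26, -0.86, -7.98, -15.1, -22.22]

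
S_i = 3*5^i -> [3, 15, 75, 375, 1875]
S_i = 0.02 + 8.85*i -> [0.02, 8.87, 17.72, 26.57, 35.42]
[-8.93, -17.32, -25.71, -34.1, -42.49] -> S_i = -8.93 + -8.39*i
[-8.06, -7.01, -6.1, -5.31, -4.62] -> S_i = -8.06*0.87^i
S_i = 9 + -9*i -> [9, 0, -9, -18, -27]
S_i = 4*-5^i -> [4, -20, 100, -500, 2500]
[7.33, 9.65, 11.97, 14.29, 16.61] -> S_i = 7.33 + 2.32*i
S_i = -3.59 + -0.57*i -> [-3.59, -4.16, -4.73, -5.3, -5.87]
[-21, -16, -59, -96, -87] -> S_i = Random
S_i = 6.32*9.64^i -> [6.32, 60.92, 587.32, 5661.72, 54578.95]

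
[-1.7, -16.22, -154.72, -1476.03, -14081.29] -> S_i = -1.70*9.54^i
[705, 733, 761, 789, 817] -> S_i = 705 + 28*i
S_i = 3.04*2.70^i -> [3.04, 8.21, 22.16, 59.84, 161.56]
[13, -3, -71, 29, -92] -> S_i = Random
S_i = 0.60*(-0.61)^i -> [0.6, -0.37, 0.22, -0.14, 0.08]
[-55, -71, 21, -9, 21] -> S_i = Random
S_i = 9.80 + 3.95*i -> [9.8, 13.75, 17.7, 21.65, 25.6]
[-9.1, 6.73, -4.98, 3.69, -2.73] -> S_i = -9.10*(-0.74)^i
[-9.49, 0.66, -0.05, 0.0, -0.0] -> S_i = -9.49*(-0.07)^i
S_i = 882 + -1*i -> [882, 881, 880, 879, 878]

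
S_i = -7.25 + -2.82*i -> [-7.25, -10.07, -12.89, -15.71, -18.53]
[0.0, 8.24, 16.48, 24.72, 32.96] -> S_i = -0.00 + 8.24*i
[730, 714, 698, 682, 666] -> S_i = 730 + -16*i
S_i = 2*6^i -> [2, 12, 72, 432, 2592]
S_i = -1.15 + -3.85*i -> [-1.15, -5.0, -8.85, -12.7, -16.55]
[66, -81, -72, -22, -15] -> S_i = Random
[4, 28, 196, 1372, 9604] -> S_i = 4*7^i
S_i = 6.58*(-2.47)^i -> [6.58, -16.25, 40.14, -99.16, 244.91]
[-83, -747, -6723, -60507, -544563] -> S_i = -83*9^i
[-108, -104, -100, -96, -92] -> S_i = -108 + 4*i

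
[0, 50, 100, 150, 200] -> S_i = 0 + 50*i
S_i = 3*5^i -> [3, 15, 75, 375, 1875]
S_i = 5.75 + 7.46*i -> [5.75, 13.21, 20.67, 28.13, 35.59]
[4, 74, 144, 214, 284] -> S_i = 4 + 70*i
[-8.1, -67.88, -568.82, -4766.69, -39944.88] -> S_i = -8.10*8.38^i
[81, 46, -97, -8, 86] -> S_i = Random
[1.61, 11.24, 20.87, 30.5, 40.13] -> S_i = 1.61 + 9.63*i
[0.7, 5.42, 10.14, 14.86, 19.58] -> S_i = 0.70 + 4.72*i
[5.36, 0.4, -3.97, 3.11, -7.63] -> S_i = Random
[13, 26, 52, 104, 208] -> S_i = 13*2^i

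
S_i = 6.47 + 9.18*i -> [6.47, 15.65, 24.83, 34.01, 43.19]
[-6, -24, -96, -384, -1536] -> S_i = -6*4^i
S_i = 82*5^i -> [82, 410, 2050, 10250, 51250]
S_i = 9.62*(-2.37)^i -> [9.62, -22.8, 54.03, -128.06, 303.51]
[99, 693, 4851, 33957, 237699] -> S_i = 99*7^i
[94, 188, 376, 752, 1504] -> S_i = 94*2^i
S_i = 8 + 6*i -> [8, 14, 20, 26, 32]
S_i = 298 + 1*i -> [298, 299, 300, 301, 302]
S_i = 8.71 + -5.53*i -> [8.71, 3.18, -2.35, -7.88, -13.41]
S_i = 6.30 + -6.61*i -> [6.3, -0.31, -6.92, -13.53, -20.14]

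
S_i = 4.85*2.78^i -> [4.85, 13.48, 37.48, 104.2, 289.68]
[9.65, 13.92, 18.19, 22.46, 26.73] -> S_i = 9.65 + 4.27*i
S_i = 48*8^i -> [48, 384, 3072, 24576, 196608]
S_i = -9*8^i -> [-9, -72, -576, -4608, -36864]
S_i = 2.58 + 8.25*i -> [2.58, 10.83, 19.08, 27.33, 35.58]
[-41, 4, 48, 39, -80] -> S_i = Random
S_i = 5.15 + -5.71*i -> [5.15, -0.56, -6.27, -11.98, -17.69]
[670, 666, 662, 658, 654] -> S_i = 670 + -4*i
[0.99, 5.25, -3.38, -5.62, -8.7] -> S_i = Random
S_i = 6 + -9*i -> [6, -3, -12, -21, -30]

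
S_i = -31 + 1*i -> [-31, -30, -29, -28, -27]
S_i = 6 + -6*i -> [6, 0, -6, -12, -18]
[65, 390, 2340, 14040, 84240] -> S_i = 65*6^i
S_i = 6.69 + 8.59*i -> [6.69, 15.28, 23.87, 32.46, 41.05]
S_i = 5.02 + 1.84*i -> [5.02, 6.86, 8.7, 10.54, 12.38]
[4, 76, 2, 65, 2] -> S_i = Random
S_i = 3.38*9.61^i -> [3.38, 32.48, 312.15, 2999.76, 28827.72]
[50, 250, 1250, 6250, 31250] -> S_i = 50*5^i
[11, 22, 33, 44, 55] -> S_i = 11 + 11*i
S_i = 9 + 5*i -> [9, 14, 19, 24, 29]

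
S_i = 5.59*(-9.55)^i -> [5.59, -53.38, 509.82, -4868.8, 46497.04]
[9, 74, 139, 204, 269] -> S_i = 9 + 65*i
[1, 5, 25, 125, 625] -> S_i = 1*5^i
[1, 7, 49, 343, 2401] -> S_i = 1*7^i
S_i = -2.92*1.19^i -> [-2.92, -3.47, -4.14, -4.92, -5.86]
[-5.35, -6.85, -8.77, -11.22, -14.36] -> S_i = -5.35*1.28^i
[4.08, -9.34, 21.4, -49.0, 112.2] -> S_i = 4.08*(-2.29)^i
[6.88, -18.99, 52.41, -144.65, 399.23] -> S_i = 6.88*(-2.76)^i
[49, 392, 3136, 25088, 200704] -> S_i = 49*8^i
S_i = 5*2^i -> [5, 10, 20, 40, 80]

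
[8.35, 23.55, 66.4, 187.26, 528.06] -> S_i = 8.35*2.82^i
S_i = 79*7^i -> [79, 553, 3871, 27097, 189679]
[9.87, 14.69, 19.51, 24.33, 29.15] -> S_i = 9.87 + 4.82*i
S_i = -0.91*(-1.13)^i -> [-0.91, 1.03, -1.16, 1.31, -1.48]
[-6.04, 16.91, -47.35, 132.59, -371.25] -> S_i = -6.04*(-2.80)^i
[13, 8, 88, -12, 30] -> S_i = Random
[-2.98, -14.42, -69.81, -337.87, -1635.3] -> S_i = -2.98*4.84^i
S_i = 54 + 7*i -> [54, 61, 68, 75, 82]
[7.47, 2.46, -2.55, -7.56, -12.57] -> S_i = 7.47 + -5.01*i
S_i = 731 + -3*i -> [731, 728, 725, 722, 719]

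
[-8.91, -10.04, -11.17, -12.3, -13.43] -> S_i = -8.91 + -1.13*i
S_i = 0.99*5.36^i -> [0.99, 5.31, 28.44, 152.45, 817.14]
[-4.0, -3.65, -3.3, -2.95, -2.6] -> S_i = -4.00 + 0.35*i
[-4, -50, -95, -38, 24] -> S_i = Random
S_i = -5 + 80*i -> [-5, 75, 155, 235, 315]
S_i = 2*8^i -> [2, 16, 128, 1024, 8192]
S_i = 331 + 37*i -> [331, 368, 405, 442, 479]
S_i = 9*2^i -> [9, 18, 36, 72, 144]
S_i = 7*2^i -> [7, 14, 28, 56, 112]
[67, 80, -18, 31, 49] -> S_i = Random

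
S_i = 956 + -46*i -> [956, 910, 864, 818, 772]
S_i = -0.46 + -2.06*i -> [-0.46, -2.52, -4.58, -6.64, -8.7]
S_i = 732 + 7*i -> [732, 739, 746, 753, 760]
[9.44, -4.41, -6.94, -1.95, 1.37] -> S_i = Random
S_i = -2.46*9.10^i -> [-2.46, -22.39, -203.71, -1853.78, -16869.44]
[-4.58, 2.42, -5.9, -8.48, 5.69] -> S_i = Random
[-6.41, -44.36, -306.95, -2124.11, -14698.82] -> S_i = -6.41*6.92^i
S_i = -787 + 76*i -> [-787, -711, -635, -559, -483]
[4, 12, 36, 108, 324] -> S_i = 4*3^i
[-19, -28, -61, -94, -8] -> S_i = Random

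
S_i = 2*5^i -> [2, 10, 50, 250, 1250]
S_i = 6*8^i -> [6, 48, 384, 3072, 24576]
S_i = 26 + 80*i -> [26, 106, 186, 266, 346]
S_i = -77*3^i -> [-77, -231, -693, -2079, -6237]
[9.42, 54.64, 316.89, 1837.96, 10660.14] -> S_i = 9.42*5.80^i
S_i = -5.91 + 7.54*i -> [-5.91, 1.63, 9.17, 16.71, 24.25]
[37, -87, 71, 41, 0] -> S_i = Random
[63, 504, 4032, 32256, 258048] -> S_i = 63*8^i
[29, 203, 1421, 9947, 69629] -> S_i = 29*7^i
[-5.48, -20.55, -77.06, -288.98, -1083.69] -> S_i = -5.48*3.75^i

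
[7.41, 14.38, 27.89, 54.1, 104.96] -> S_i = 7.41*1.94^i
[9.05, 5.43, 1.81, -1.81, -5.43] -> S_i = 9.05 + -3.62*i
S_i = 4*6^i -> [4, 24, 144, 864, 5184]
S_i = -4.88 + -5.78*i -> [-4.88, -10.66, -16.44, -22.22, -28.0]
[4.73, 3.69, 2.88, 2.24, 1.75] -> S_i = 4.73*0.78^i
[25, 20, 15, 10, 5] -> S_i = 25 + -5*i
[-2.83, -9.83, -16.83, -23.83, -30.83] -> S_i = -2.83 + -7.00*i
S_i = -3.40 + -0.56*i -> [-3.4, -3.96, -4.52, -5.08, -5.64]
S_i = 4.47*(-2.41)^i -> [4.47, -10.77, 25.96, -62.57, 150.79]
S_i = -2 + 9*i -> [-2, 7, 16, 25, 34]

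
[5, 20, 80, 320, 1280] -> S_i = 5*4^i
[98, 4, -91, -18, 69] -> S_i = Random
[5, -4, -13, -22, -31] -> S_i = 5 + -9*i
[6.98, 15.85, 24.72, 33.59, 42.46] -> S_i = 6.98 + 8.87*i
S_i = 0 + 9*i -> [0, 9, 18, 27, 36]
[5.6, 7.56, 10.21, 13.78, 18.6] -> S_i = 5.60*1.35^i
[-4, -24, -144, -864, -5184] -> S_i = -4*6^i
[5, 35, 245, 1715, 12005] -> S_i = 5*7^i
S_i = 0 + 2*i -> [0, 2, 4, 6, 8]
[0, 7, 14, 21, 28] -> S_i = 0 + 7*i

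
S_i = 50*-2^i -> [50, -100, 200, -400, 800]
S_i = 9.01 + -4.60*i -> [9.01, 4.41, -0.19, -4.79, -9.39]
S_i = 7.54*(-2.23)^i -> [7.54, -16.81, 37.5, -83.62, 186.46]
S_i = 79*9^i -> [79, 711, 6399, 57591, 518319]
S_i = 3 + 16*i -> [3, 19, 35, 51, 67]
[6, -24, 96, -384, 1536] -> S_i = 6*-4^i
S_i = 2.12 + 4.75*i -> [2.12, 6.87, 11.62, 16.37, 21.12]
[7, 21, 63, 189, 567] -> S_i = 7*3^i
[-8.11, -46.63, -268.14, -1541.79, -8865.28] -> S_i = -8.11*5.75^i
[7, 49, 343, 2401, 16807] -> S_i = 7*7^i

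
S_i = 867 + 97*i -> [867, 964, 1061, 1158, 1255]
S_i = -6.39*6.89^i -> [-6.39, -44.03, -303.35, -2090.06, -14400.51]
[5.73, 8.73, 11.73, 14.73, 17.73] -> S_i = 5.73 + 3.00*i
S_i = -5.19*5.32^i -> [-5.19, -27.61, -146.89, -781.45, -4157.32]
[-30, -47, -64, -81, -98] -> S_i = -30 + -17*i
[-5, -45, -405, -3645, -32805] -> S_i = -5*9^i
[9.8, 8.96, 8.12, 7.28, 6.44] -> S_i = 9.80 + -0.84*i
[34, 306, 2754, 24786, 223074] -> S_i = 34*9^i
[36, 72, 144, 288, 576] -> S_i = 36*2^i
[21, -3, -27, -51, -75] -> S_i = 21 + -24*i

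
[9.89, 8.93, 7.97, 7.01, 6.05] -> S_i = 9.89 + -0.96*i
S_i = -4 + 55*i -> [-4, 51, 106, 161, 216]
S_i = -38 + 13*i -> [-38, -25, -12, 1, 14]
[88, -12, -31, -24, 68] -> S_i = Random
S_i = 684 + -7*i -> [684, 677, 670, 663, 656]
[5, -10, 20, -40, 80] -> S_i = 5*-2^i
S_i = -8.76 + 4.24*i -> [-8.76, -4.52, -0.28, 3.96, 8.2]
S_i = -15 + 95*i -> [-15, 80, 175, 270, 365]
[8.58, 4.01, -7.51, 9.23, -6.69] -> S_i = Random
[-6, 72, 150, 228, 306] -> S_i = -6 + 78*i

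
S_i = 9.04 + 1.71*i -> [9.04, 10.75, 12.46, 14.17, 15.88]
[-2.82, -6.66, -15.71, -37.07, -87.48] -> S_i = -2.82*2.36^i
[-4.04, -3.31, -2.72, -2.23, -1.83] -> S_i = -4.04*0.82^i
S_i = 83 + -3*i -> [83, 80, 77, 74, 71]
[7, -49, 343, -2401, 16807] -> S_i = 7*-7^i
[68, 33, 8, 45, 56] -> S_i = Random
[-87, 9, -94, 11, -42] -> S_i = Random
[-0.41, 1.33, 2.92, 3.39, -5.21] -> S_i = Random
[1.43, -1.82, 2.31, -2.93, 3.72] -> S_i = 1.43*(-1.27)^i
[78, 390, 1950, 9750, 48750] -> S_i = 78*5^i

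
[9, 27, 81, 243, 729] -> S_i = 9*3^i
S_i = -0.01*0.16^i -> [-0.01, -0.0, -0.0, -0.0, -0.0]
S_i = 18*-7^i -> [18, -126, 882, -6174, 43218]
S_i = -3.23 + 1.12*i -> [-3.23, -2.11, -0.99, 0.13, 1.25]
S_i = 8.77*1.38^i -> [8.77, 12.1, 16.7, 23.05, 31.81]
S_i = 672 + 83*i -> [672, 755, 838, 921, 1004]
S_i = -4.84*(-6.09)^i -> [-4.84, 29.48, -179.51, 1093.19, -6657.55]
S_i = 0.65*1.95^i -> [0.65, 1.27, 2.47, 4.82, 9.4]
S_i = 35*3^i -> [35, 105, 315, 945, 2835]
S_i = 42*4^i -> [42, 168, 672, 2688, 10752]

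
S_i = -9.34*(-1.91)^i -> [-9.34, 17.84, -34.07, 65.08, -124.3]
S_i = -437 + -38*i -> [-437, -475, -513, -551, -589]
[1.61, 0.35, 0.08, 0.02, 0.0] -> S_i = 1.61*0.22^i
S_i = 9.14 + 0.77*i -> [9.14, 9.91, 10.68, 11.45, 12.22]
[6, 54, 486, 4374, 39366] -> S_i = 6*9^i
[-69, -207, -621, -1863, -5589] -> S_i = -69*3^i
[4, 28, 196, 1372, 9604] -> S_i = 4*7^i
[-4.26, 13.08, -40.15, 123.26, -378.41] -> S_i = -4.26*(-3.07)^i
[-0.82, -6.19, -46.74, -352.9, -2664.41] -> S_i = -0.82*7.55^i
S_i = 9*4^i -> [9, 36, 144, 576, 2304]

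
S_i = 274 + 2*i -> [274, 276, 278, 280, 282]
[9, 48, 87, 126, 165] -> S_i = 9 + 39*i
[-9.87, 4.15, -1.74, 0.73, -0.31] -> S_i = -9.87*(-0.42)^i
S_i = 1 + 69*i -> [1, 70, 139, 208, 277]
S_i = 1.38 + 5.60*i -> [1.38, 6.98, 12.58, 18.18, 23.78]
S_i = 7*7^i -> [7, 49, 343, 2401, 16807]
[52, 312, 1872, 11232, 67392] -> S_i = 52*6^i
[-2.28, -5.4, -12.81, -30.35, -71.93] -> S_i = -2.28*2.37^i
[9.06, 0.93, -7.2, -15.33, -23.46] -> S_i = 9.06 + -8.13*i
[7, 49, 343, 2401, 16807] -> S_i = 7*7^i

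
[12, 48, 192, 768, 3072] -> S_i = 12*4^i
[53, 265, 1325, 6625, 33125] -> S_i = 53*5^i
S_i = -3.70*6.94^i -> [-3.7, -25.68, -178.21, -1236.74, -8583.01]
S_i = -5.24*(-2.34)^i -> [-5.24, 12.26, -28.69, 67.14, -157.11]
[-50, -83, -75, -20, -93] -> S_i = Random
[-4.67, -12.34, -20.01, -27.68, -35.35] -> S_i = -4.67 + -7.67*i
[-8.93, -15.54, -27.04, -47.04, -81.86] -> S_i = -8.93*1.74^i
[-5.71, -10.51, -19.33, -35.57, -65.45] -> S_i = -5.71*1.84^i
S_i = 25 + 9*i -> [25, 34, 43, 52, 61]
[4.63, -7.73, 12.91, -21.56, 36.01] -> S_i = 4.63*(-1.67)^i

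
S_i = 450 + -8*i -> [450, 442, 434, 426, 418]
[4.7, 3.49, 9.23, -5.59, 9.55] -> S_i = Random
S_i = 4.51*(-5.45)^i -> [4.51, -24.58, 133.96, -730.07, 3978.9]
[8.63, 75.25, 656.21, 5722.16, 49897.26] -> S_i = 8.63*8.72^i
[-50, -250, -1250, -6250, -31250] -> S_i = -50*5^i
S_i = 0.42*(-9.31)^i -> [0.42, -3.91, 36.4, -338.92, 3155.35]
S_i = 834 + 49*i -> [834, 883, 932, 981, 1030]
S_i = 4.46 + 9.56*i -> [4.46, 14.02, 23.58, 33.14, 42.7]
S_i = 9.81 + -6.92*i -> [9.81, 2.89, -4.03, -10.95, -17.87]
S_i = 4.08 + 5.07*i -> [4.08, 9.15, 14.22, 19.29, 24.36]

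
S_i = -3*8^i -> [-3, -24, -192, -1536, -12288]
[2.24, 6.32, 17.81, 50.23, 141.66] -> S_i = 2.24*2.82^i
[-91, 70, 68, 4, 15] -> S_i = Random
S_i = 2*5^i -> [2, 10, 50, 250, 1250]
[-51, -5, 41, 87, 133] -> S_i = -51 + 46*i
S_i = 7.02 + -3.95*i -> [7.02, 3.07, -0.88, -4.83, -8.78]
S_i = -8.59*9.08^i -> [-8.59, -78.0, -708.21, -6430.59, -58389.74]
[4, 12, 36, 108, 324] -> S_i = 4*3^i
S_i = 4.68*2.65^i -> [4.68, 12.4, 32.87, 87.09, 230.8]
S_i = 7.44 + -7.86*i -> [7.44, -0.42, -8.28, -16.14, -24.0]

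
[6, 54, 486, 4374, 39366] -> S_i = 6*9^i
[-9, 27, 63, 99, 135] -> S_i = -9 + 36*i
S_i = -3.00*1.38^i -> [-3.0, -4.14, -5.71, -7.88, -10.88]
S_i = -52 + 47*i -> [-52, -5, 42, 89, 136]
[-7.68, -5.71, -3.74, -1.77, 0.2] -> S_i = -7.68 + 1.97*i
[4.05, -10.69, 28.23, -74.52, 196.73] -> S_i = 4.05*(-2.64)^i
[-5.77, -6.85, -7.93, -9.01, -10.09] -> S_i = -5.77 + -1.08*i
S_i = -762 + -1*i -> [-762, -763, -764, -765, -766]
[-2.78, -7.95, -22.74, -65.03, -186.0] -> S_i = -2.78*2.86^i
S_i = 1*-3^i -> [1, -3, 9, -27, 81]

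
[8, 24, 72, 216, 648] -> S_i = 8*3^i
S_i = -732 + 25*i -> [-732, -707, -682, -657, -632]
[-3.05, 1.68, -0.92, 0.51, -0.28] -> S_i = -3.05*(-0.55)^i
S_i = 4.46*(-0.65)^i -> [4.46, -2.9, 1.88, -1.22, 0.8]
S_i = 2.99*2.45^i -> [2.99, 7.33, 17.95, 43.97, 107.73]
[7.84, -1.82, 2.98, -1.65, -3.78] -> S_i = Random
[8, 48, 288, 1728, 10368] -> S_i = 8*6^i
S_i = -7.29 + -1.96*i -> [-7.29, -9.25, -11.21, -13.17, -15.13]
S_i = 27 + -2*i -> [27, 25, 23, 21, 19]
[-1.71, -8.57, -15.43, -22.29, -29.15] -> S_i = -1.71 + -6.86*i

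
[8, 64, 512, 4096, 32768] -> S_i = 8*8^i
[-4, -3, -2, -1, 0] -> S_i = -4 + 1*i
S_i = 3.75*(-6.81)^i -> [3.75, -25.54, 173.91, -1184.33, 8065.28]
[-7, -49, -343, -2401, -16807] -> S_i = -7*7^i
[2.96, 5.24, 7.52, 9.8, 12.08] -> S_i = 2.96 + 2.28*i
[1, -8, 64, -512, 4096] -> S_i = 1*-8^i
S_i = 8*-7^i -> [8, -56, 392, -2744, 19208]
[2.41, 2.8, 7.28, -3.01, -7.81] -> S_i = Random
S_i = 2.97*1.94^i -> [2.97, 5.76, 11.18, 21.69, 42.07]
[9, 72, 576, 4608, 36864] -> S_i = 9*8^i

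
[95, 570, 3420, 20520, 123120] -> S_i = 95*6^i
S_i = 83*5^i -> [83, 415, 2075, 10375, 51875]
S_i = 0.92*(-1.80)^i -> [0.92, -1.66, 2.98, -5.37, 9.66]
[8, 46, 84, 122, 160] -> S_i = 8 + 38*i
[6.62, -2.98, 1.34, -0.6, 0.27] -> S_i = 6.62*(-0.45)^i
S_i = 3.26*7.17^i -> [3.26, 23.37, 167.59, 1201.64, 8615.77]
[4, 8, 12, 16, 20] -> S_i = 4 + 4*i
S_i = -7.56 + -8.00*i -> [-7.56, -15.56, -23.56, -31.56, -39.56]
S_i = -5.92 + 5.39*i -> [-5.92, -0.53, 4.86, 10.25, 15.64]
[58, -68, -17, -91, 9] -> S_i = Random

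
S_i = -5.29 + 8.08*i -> [-5.29, 2.79, 10.87, 18.95, 27.03]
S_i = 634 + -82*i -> [634, 552, 470, 388, 306]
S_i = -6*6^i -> [-6, -36, -216, -1296, -7776]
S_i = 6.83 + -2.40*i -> [6.83, 4.43, 2.03, -0.37, -2.77]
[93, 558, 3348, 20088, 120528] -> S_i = 93*6^i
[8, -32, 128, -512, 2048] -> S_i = 8*-4^i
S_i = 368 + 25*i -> [368, 393, 418, 443, 468]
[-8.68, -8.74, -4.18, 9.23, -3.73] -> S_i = Random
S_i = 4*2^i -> [4, 8, 16, 32, 64]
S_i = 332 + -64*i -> [332, 268, 204, 140, 76]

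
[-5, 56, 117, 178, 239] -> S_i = -5 + 61*i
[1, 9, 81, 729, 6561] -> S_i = 1*9^i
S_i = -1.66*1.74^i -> [-1.66, -2.89, -5.03, -8.74, -15.22]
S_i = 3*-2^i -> [3, -6, 12, -24, 48]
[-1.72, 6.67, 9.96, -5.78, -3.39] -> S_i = Random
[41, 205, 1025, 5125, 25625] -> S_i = 41*5^i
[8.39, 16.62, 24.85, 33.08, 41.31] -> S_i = 8.39 + 8.23*i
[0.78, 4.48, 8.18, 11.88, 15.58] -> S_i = 0.78 + 3.70*i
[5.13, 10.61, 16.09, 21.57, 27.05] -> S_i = 5.13 + 5.48*i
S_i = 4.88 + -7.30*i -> [4.88, -2.42, -9.72, -17.02, -24.32]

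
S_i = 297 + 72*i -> [297, 369, 441, 513, 585]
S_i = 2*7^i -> [2, 14, 98, 686, 4802]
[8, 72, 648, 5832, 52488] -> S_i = 8*9^i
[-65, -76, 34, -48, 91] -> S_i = Random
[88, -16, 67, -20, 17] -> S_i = Random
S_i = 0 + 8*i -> [0, 8, 16, 24, 32]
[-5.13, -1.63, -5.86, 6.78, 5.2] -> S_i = Random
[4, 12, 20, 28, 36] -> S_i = 4 + 8*i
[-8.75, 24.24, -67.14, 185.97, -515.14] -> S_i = -8.75*(-2.77)^i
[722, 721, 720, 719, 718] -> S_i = 722 + -1*i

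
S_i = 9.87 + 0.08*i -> [9.87, 9.95, 10.03, 10.11, 10.19]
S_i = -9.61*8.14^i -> [-9.61, -78.23, -636.75, -5183.18, -42191.12]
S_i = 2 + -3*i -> [2, -1, -4, -7, -10]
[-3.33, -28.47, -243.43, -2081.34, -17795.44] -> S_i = -3.33*8.55^i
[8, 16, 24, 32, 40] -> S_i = 8 + 8*i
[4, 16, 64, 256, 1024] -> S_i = 4*4^i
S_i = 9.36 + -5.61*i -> [9.36, 3.75, -1.86, -7.47, -13.08]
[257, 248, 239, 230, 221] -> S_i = 257 + -9*i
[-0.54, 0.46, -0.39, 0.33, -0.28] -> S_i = -0.54*(-0.85)^i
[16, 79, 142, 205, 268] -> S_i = 16 + 63*i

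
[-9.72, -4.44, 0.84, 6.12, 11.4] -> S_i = -9.72 + 5.28*i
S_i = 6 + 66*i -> [6, 72, 138, 204, 270]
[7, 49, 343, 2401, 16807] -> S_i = 7*7^i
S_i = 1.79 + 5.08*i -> [1.79, 6.87, 11.95, 17.03, 22.11]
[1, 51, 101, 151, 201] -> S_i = 1 + 50*i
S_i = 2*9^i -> [2, 18, 162, 1458, 13122]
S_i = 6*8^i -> [6, 48, 384, 3072, 24576]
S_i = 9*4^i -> [9, 36, 144, 576, 2304]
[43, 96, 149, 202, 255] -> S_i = 43 + 53*i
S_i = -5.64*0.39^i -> [-5.64, -2.2, -0.86, -0.33, -0.13]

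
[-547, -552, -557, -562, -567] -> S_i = -547 + -5*i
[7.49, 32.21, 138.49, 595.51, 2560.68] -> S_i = 7.49*4.30^i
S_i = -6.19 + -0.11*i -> [-6.19, -6.3, -6.41, -6.52, -6.63]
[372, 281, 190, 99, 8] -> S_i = 372 + -91*i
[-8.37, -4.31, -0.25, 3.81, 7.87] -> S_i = -8.37 + 4.06*i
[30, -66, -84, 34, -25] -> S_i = Random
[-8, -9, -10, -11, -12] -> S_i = -8 + -1*i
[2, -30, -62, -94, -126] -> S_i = 2 + -32*i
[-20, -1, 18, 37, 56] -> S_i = -20 + 19*i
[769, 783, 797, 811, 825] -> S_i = 769 + 14*i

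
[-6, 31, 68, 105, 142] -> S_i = -6 + 37*i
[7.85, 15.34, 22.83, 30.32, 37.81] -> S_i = 7.85 + 7.49*i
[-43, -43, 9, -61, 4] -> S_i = Random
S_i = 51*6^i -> [51, 306, 1836, 11016, 66096]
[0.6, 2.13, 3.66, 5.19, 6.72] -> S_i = 0.60 + 1.53*i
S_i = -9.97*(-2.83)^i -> [-9.97, 28.22, -79.85, 225.97, -639.5]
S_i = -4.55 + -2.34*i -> [-4.55, -6.89, -9.23, -11.57, -13.91]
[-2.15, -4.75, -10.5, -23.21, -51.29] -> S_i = -2.15*2.21^i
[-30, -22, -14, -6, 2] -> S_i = -30 + 8*i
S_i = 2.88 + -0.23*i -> [2.88, 2.65, 2.42, 2.19, 1.96]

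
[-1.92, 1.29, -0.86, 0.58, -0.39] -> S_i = -1.92*(-0.67)^i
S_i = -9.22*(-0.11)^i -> [-9.22, 1.01, -0.11, 0.01, -0.0]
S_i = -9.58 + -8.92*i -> [-9.58, -18.5, -27.42, -36.34, -45.26]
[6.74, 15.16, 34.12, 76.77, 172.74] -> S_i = 6.74*2.25^i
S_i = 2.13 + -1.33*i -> [2.13, 0.8, -0.53, -1.86, -3.19]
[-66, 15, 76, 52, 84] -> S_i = Random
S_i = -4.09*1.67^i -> [-4.09, -6.83, -11.41, -19.05, -31.81]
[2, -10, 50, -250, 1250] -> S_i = 2*-5^i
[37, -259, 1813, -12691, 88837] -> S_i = 37*-7^i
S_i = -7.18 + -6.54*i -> [-7.18, -13.72, -20.26, -26.8, -33.34]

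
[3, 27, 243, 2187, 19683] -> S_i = 3*9^i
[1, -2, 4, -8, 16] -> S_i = 1*-2^i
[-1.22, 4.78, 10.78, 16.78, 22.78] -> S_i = -1.22 + 6.00*i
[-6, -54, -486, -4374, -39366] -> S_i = -6*9^i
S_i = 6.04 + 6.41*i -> [6.04, 12.45, 18.86, 25.27, 31.68]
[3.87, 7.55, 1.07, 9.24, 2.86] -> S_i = Random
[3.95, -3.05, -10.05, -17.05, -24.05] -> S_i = 3.95 + -7.00*i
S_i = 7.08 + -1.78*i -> [7.08, 5.3, 3.52, 1.74, -0.04]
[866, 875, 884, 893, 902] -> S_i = 866 + 9*i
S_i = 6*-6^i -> [6, -36, 216, -1296, 7776]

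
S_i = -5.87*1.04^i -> [-5.87, -6.1, -6.35, -6.6, -6.87]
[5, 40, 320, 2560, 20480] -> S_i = 5*8^i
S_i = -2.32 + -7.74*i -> [-2.32, -10.06, -17.8, -25.54, -33.28]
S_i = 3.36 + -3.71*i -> [3.36, -0.35, -4.06, -7.77, -11.48]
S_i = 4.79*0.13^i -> [4.79, 0.62, 0.08, 0.01, 0.0]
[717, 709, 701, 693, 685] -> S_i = 717 + -8*i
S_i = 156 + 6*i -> [156, 162, 168, 174, 180]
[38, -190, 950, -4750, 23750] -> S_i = 38*-5^i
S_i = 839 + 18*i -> [839, 857, 875, 893, 911]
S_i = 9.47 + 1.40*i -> [9.47, 10.87, 12.27, 13.67, 15.07]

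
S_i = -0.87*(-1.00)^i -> [-0.87, 0.87, -0.87, 0.87, -0.87]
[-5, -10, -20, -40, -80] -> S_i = -5*2^i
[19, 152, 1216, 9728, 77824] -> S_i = 19*8^i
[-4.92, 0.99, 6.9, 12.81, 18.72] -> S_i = -4.92 + 5.91*i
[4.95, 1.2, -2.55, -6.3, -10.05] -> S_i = 4.95 + -3.75*i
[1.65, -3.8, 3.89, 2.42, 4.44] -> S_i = Random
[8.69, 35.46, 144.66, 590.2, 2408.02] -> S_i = 8.69*4.08^i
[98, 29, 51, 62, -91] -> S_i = Random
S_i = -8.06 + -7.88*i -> [-8.06, -15.94, -23.82, -31.7, -39.58]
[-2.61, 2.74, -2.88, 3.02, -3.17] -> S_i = -2.61*(-1.05)^i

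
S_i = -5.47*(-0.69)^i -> [-5.47, 3.77, -2.6, 1.8, -1.24]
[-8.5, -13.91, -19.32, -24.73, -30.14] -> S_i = -8.50 + -5.41*i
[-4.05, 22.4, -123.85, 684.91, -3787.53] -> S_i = -4.05*(-5.53)^i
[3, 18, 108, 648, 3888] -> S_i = 3*6^i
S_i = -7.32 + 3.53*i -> [-7.32, -3.79, -0.26, 3.27, 6.8]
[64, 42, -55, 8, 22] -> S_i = Random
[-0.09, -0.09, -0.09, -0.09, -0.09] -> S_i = -0.09*1.01^i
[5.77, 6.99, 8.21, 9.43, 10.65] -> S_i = 5.77 + 1.22*i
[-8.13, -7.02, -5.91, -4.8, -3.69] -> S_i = -8.13 + 1.11*i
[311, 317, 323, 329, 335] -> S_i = 311 + 6*i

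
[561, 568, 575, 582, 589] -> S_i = 561 + 7*i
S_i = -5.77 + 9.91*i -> [-5.77, 4.14, 14.05, 23.96, 33.87]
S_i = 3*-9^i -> [3, -27, 243, -2187, 19683]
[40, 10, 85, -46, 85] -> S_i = Random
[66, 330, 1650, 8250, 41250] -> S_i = 66*5^i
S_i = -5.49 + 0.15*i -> [-5.49, -5.34, -5.19, -5.04, -4.89]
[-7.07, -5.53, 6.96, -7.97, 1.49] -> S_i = Random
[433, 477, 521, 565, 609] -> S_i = 433 + 44*i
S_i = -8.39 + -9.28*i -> [-8.39, -17.67, -26.95, -36.23, -45.51]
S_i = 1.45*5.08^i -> [1.45, 7.37, 37.42, 190.09, 965.66]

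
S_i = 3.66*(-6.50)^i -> [3.66, -23.79, 154.64, -1005.13, 6533.33]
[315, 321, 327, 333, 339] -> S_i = 315 + 6*i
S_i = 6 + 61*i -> [6, 67, 128, 189, 250]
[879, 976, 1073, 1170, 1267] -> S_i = 879 + 97*i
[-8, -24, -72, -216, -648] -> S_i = -8*3^i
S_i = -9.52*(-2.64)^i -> [-9.52, 25.13, -66.35, 175.17, -462.44]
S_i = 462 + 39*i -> [462, 501, 540, 579, 618]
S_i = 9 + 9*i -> [9, 18, 27, 36, 45]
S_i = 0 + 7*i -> [0, 7, 14, 21, 28]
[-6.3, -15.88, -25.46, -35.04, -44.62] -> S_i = -6.30 + -9.58*i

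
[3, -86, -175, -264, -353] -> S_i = 3 + -89*i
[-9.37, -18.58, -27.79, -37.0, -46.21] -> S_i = -9.37 + -9.21*i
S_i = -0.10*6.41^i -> [-0.1, -0.64, -4.11, -26.34, -168.82]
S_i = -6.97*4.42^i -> [-6.97, -30.81, -136.17, -601.87, -2660.25]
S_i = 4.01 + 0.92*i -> [4.01, 4.93, 5.85, 6.77, 7.69]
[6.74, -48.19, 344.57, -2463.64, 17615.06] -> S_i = 6.74*(-7.15)^i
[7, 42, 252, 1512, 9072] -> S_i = 7*6^i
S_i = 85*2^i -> [85, 170, 340, 680, 1360]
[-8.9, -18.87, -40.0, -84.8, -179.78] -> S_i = -8.90*2.12^i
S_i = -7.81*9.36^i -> [-7.81, -73.1, -684.23, -6404.4, -59945.2]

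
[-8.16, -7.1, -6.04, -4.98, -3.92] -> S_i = -8.16 + 1.06*i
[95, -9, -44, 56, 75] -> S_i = Random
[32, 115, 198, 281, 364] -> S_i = 32 + 83*i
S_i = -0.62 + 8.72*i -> [-0.62, 8.1, 16.82, 25.54, 34.26]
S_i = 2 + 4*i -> [2, 6, 10, 14, 18]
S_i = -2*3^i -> [-2, -6, -18, -54, -162]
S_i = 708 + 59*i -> [708, 767, 826, 885, 944]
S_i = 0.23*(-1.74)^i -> [0.23, -0.4, 0.7, -1.21, 2.11]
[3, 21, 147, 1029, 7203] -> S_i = 3*7^i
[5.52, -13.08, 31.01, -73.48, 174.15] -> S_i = 5.52*(-2.37)^i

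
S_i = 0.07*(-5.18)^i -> [0.07, -0.36, 1.88, -9.73, 50.4]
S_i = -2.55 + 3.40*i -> [-2.55, 0.85, 4.25, 7.65, 11.05]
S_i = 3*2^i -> [3, 6, 12, 24, 48]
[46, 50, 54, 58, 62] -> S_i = 46 + 4*i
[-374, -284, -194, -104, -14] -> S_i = -374 + 90*i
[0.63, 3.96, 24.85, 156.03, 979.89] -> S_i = 0.63*6.28^i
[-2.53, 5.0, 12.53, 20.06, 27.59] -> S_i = -2.53 + 7.53*i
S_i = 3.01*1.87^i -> [3.01, 5.63, 10.53, 19.68, 36.81]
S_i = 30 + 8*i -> [30, 38, 46, 54, 62]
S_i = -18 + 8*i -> [-18, -10, -2, 6, 14]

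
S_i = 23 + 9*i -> [23, 32, 41, 50, 59]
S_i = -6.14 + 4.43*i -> [-6.14, -1.71, 2.72, 7.15, 11.58]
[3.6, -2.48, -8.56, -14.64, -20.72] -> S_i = 3.60 + -6.08*i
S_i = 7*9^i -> [7, 63, 567, 5103, 45927]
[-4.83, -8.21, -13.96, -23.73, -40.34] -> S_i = -4.83*1.70^i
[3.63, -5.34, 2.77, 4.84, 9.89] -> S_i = Random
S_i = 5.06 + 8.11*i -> [5.06, 13.17, 21.28, 29.39, 37.5]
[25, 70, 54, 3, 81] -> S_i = Random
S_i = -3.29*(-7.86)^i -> [-3.29, 25.86, -203.25, 1597.58, -12557.01]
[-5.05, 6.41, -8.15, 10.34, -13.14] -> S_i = -5.05*(-1.27)^i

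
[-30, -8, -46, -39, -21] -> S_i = Random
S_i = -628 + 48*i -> [-628, -580, -532, -484, -436]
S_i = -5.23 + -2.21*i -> [-5.23, -7.44, -9.65, -11.86, -14.07]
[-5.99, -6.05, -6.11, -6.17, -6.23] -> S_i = -5.99*1.01^i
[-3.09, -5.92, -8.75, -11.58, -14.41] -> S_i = -3.09 + -2.83*i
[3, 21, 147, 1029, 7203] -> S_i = 3*7^i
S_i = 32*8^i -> [32, 256, 2048, 16384, 131072]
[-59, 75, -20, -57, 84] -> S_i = Random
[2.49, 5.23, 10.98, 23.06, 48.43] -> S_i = 2.49*2.10^i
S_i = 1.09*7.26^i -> [1.09, 7.91, 57.45, 417.1, 3028.12]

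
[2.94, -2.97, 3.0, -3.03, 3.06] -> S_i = 2.94*(-1.01)^i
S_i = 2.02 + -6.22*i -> [2.02, -4.2, -10.42, -16.64, -22.86]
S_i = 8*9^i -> [8, 72, 648, 5832, 52488]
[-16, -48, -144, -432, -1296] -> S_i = -16*3^i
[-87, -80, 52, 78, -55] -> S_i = Random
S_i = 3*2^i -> [3, 6, 12, 24, 48]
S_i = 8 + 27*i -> [8, 35, 62, 89, 116]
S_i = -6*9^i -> [-6, -54, -486, -4374, -39366]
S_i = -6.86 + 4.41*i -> [-6.86, -2.45, 1.96, 6.37, 10.78]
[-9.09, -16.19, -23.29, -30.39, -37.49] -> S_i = -9.09 + -7.10*i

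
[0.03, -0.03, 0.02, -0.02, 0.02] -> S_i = 0.03*(-0.87)^i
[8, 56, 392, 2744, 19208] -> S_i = 8*7^i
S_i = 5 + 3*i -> [5, 8, 11, 14, 17]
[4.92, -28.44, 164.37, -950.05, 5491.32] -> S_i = 4.92*(-5.78)^i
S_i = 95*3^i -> [95, 285, 855, 2565, 7695]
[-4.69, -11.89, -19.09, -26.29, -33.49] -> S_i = -4.69 + -7.20*i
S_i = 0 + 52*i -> [0, 52, 104, 156, 208]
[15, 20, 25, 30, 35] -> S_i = 15 + 5*i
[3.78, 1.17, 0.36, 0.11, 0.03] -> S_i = 3.78*0.31^i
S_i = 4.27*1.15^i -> [4.27, 4.91, 5.65, 6.49, 7.47]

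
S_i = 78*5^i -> [78, 390, 1950, 9750, 48750]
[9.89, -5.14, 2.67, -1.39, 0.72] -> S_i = 9.89*(-0.52)^i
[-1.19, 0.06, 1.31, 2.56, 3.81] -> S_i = -1.19 + 1.25*i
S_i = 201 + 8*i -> [201, 209, 217, 225, 233]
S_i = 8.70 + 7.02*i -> [8.7, 15.72, 22.74, 29.76, 36.78]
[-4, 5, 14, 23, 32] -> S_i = -4 + 9*i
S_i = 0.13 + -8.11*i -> [0.13, -7.98, -16.09, -24.2, -32.31]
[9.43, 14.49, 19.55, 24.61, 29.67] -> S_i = 9.43 + 5.06*i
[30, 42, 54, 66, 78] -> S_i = 30 + 12*i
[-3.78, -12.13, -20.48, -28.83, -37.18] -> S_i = -3.78 + -8.35*i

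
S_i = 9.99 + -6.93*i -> [9.99, 3.06, -3.87, -10.8, -17.73]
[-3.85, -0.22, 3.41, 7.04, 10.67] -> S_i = -3.85 + 3.63*i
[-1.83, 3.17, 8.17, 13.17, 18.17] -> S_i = -1.83 + 5.00*i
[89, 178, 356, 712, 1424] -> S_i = 89*2^i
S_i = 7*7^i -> [7, 49, 343, 2401, 16807]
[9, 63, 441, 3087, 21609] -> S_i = 9*7^i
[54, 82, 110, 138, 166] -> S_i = 54 + 28*i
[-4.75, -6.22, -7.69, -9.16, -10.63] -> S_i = -4.75 + -1.47*i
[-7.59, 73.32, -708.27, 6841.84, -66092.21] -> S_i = -7.59*(-9.66)^i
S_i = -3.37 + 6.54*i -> [-3.37, 3.17, 9.71, 16.25, 22.79]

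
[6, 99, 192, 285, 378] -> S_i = 6 + 93*i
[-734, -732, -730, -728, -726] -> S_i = -734 + 2*i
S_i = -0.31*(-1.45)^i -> [-0.31, 0.45, -0.65, 0.95, -1.37]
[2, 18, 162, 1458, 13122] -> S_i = 2*9^i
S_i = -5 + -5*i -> [-5, -10, -15, -20, -25]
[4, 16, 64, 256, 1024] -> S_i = 4*4^i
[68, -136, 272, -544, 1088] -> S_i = 68*-2^i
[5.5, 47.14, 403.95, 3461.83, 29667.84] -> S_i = 5.50*8.57^i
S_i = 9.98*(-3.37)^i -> [9.98, -33.63, 113.34, -381.96, 1287.21]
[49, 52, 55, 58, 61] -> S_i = 49 + 3*i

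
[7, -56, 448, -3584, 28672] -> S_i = 7*-8^i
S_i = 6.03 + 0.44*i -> [6.03, 6.47, 6.91, 7.35, 7.79]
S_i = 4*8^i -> [4, 32, 256, 2048, 16384]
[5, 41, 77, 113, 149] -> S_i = 5 + 36*i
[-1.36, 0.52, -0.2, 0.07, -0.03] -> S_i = -1.36*(-0.38)^i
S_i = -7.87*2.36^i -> [-7.87, -18.57, -43.83, -103.45, -244.13]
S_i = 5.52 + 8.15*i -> [5.52, 13.67, 21.82, 29.97, 38.12]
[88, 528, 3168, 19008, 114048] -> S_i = 88*6^i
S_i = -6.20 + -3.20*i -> [-6.2, -9.4, -12.6, -15.8, -19.0]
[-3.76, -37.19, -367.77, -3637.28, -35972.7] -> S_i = -3.76*9.89^i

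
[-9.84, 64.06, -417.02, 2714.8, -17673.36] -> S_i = -9.84*(-6.51)^i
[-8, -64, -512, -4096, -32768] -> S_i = -8*8^i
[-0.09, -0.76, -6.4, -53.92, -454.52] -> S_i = -0.09*8.43^i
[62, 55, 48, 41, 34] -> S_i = 62 + -7*i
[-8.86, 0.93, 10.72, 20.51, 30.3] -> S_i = -8.86 + 9.79*i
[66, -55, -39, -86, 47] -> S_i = Random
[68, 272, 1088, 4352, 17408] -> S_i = 68*4^i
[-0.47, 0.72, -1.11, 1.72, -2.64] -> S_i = -0.47*(-1.54)^i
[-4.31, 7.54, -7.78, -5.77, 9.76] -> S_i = Random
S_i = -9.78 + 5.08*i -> [-9.78, -4.7, 0.38, 5.46, 10.54]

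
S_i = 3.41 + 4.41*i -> [3.41, 7.82, 12.23, 16.64, 21.05]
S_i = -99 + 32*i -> [-99, -67, -35, -3, 29]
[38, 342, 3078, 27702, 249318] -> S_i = 38*9^i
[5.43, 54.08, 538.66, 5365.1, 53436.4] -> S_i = 5.43*9.96^i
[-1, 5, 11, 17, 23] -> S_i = -1 + 6*i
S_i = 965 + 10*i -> [965, 975, 985, 995, 1005]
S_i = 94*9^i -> [94, 846, 7614, 68526, 616734]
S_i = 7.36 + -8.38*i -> [7.36, -1.02, -9.4, -17.78, -26.16]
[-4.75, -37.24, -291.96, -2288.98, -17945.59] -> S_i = -4.75*7.84^i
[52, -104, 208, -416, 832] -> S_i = 52*-2^i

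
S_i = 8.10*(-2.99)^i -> [8.1, -24.22, 72.41, -216.52, 647.4]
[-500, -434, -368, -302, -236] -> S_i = -500 + 66*i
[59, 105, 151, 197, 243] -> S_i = 59 + 46*i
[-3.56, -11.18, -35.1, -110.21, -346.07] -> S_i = -3.56*3.14^i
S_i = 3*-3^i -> [3, -9, 27, -81, 243]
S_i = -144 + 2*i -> [-144, -142, -140, -138, -136]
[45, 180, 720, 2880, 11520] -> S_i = 45*4^i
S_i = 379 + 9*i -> [379, 388, 397, 406, 415]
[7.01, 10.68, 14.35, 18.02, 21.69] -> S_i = 7.01 + 3.67*i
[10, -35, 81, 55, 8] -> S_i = Random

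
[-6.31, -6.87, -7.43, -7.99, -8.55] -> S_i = -6.31 + -0.56*i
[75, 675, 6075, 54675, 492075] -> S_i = 75*9^i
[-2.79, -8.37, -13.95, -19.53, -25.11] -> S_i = -2.79 + -5.58*i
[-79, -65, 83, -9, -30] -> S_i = Random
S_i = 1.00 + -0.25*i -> [1.0, 0.75, 0.5, 0.25, 0.0]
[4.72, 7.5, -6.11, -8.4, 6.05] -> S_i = Random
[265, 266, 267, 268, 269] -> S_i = 265 + 1*i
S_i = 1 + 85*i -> [1, 86, 171, 256, 341]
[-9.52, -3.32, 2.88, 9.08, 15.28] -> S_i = -9.52 + 6.20*i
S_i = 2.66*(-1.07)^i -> [2.66, -2.85, 3.05, -3.26, 3.49]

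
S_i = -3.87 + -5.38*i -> [-3.87, -9.25, -14.63, -20.01, -25.39]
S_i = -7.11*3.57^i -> [-7.11, -25.38, -90.62, -323.5, -1154.89]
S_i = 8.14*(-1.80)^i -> [8.14, -14.65, 26.37, -47.47, 85.45]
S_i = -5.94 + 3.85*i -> [-5.94, -2.09, 1.76, 5.61, 9.46]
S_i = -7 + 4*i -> [-7, -3, 1, 5, 9]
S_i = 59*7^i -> [59, 413, 2891, 20237, 141659]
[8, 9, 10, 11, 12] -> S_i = 8 + 1*i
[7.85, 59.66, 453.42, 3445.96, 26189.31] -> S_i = 7.85*7.60^i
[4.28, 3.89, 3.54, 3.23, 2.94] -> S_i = 4.28*0.91^i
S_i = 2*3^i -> [2, 6, 18, 54, 162]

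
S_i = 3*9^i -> [3, 27, 243, 2187, 19683]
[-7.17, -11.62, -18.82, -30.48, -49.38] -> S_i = -7.17*1.62^i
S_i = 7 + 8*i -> [7, 15, 23, 31, 39]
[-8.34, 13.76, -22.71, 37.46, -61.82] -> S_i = -8.34*(-1.65)^i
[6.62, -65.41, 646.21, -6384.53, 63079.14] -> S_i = 6.62*(-9.88)^i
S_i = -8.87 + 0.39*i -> [-8.87, -8.48, -8.09, -7.7, -7.31]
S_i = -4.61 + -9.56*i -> [-4.61, -14.17, -23.73, -33.29, -42.85]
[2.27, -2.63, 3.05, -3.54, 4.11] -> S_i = 2.27*(-1.16)^i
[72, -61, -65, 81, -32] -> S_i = Random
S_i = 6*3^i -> [6, 18, 54, 162, 486]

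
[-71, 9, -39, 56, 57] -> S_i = Random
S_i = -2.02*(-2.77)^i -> [-2.02, 5.6, -15.5, 42.93, -118.92]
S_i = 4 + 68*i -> [4, 72, 140, 208, 276]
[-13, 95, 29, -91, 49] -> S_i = Random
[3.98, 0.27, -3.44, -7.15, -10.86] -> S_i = 3.98 + -3.71*i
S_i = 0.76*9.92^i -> [0.76, 7.54, 74.79, 741.91, 7359.7]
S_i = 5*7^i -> [5, 35, 245, 1715, 12005]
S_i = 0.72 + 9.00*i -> [0.72, 9.72, 18.72, 27.72, 36.72]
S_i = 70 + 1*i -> [70, 71, 72, 73, 74]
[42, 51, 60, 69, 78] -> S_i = 42 + 9*i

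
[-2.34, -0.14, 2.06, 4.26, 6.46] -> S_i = -2.34 + 2.20*i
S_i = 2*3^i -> [2, 6, 18, 54, 162]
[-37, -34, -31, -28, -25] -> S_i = -37 + 3*i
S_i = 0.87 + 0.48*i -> [0.87, 1.35, 1.83, 2.31, 2.79]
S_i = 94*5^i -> [94, 470, 2350, 11750, 58750]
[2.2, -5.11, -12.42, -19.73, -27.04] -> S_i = 2.20 + -7.31*i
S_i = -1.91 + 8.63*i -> [-1.91, 6.72, 15.35, 23.98, 32.61]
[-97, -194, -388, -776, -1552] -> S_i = -97*2^i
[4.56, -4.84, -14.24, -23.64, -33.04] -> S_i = 4.56 + -9.40*i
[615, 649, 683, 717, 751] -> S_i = 615 + 34*i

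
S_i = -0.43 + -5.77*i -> [-0.43, -6.2, -11.97, -17.74, -23.51]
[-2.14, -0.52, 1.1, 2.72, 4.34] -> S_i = -2.14 + 1.62*i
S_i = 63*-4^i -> [63, -252, 1008, -4032, 16128]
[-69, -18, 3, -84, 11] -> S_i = Random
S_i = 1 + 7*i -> [1, 8, 15, 22, 29]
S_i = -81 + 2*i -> [-81, -79, -77, -75, -73]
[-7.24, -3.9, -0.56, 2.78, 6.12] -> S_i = -7.24 + 3.34*i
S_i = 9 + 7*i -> [9, 16, 23, 30, 37]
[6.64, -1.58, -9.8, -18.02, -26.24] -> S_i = 6.64 + -8.22*i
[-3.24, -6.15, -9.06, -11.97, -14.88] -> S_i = -3.24 + -2.91*i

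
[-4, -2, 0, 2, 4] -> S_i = -4 + 2*i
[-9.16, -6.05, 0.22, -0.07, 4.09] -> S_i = Random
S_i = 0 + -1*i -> [0, -1, -2, -3, -4]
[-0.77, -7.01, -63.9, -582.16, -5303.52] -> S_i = -0.77*9.11^i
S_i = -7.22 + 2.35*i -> [-7.22, -4.87, -2.52, -0.17, 2.18]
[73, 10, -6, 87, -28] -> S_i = Random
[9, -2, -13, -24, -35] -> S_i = 9 + -11*i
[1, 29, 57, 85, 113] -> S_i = 1 + 28*i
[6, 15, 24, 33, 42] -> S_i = 6 + 9*i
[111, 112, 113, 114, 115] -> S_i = 111 + 1*i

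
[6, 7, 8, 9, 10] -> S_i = 6 + 1*i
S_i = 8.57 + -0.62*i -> [8.57, 7.95, 7.33, 6.71, 6.09]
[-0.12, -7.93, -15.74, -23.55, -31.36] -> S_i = -0.12 + -7.81*i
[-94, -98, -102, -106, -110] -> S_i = -94 + -4*i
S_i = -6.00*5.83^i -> [-6.0, -34.98, -203.93, -1188.93, -6931.47]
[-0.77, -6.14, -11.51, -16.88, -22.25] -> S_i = -0.77 + -5.37*i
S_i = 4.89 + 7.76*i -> [4.89, 12.65, 20.41, 28.17, 35.93]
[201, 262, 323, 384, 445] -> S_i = 201 + 61*i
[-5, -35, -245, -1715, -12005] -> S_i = -5*7^i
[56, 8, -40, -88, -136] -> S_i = 56 + -48*i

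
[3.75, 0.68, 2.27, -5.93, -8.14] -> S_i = Random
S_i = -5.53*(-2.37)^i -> [-5.53, 13.11, -31.06, 73.62, -174.47]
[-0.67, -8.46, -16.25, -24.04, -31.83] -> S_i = -0.67 + -7.79*i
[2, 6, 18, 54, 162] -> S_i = 2*3^i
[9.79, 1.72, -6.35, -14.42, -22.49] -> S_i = 9.79 + -8.07*i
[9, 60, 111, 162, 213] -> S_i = 9 + 51*i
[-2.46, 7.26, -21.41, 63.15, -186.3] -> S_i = -2.46*(-2.95)^i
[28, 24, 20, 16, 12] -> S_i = 28 + -4*i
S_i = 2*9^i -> [2, 18, 162, 1458, 13122]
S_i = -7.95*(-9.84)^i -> [-7.95, 78.23, -769.76, 7574.47, -74532.81]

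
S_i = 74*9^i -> [74, 666, 5994, 53946, 485514]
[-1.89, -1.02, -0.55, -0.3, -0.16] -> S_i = -1.89*0.54^i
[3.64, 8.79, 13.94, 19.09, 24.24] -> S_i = 3.64 + 5.15*i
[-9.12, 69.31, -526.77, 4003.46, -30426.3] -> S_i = -9.12*(-7.60)^i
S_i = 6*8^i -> [6, 48, 384, 3072, 24576]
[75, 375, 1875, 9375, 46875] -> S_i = 75*5^i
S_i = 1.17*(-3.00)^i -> [1.17, -3.51, 10.53, -31.59, 94.77]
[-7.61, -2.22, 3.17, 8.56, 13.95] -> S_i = -7.61 + 5.39*i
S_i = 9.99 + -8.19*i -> [9.99, 1.8, -6.39, -14.58, -22.77]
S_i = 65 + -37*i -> [65, 28, -9, -46, -83]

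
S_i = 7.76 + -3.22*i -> [7.76, 4.54, 1.32, -1.9, -5.12]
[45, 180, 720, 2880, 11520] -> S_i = 45*4^i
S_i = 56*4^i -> [56, 224, 896, 3584, 14336]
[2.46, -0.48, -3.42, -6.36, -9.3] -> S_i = 2.46 + -2.94*i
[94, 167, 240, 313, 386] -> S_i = 94 + 73*i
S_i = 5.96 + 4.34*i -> [5.96, 10.3, 14.64, 18.98, 23.32]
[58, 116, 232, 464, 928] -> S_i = 58*2^i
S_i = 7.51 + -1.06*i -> [7.51, 6.45, 5.39, 4.33, 3.27]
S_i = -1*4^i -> [-1, -4, -16, -64, -256]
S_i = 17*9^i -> [17, 153, 1377, 12393, 111537]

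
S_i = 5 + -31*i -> [5, -26, -57, -88, -119]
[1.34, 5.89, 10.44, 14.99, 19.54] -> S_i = 1.34 + 4.55*i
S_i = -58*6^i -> [-58, -348, -2088, -12528, -75168]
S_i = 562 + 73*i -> [562, 635, 708, 781, 854]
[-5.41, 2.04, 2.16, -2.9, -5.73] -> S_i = Random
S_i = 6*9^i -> [6, 54, 486, 4374, 39366]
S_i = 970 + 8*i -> [970, 978, 986, 994, 1002]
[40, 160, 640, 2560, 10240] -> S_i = 40*4^i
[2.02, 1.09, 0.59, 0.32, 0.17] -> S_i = 2.02*0.54^i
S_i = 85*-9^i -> [85, -765, 6885, -61965, 557685]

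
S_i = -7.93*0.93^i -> [-7.93, -7.37, -6.86, -6.38, -5.93]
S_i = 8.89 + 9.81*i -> [8.89, 18.7, 28.51, 38.32, 48.13]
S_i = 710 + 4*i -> [710, 714, 718, 722, 726]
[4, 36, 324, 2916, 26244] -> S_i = 4*9^i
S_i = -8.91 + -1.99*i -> [-8.91, -10.9, -12.89, -14.88, -16.87]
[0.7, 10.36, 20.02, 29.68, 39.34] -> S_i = 0.70 + 9.66*i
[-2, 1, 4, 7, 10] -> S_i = -2 + 3*i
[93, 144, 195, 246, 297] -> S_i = 93 + 51*i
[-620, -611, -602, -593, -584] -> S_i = -620 + 9*i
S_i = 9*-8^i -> [9, -72, 576, -4608, 36864]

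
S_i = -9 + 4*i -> [-9, -5, -1, 3, 7]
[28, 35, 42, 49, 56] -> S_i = 28 + 7*i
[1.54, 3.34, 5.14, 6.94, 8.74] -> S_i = 1.54 + 1.80*i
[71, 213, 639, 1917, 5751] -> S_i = 71*3^i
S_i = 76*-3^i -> [76, -228, 684, -2052, 6156]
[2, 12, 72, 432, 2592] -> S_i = 2*6^i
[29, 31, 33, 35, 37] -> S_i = 29 + 2*i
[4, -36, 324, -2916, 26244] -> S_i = 4*-9^i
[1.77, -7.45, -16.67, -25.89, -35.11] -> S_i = 1.77 + -9.22*i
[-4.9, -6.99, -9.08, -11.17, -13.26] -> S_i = -4.90 + -2.09*i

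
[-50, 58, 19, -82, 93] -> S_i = Random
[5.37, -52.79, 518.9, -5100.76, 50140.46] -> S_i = 5.37*(-9.83)^i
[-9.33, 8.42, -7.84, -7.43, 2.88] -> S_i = Random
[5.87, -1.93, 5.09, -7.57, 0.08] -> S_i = Random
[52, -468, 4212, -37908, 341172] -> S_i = 52*-9^i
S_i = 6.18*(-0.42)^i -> [6.18, -2.6, 1.09, -0.46, 0.19]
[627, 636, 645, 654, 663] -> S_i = 627 + 9*i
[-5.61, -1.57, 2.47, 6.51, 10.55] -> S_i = -5.61 + 4.04*i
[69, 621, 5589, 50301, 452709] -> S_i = 69*9^i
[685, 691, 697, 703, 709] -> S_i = 685 + 6*i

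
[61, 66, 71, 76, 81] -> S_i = 61 + 5*i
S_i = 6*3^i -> [6, 18, 54, 162, 486]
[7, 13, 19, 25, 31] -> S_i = 7 + 6*i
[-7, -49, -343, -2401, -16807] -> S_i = -7*7^i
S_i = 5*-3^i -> [5, -15, 45, -135, 405]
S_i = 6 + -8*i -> [6, -2, -10, -18, -26]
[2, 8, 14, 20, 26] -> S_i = 2 + 6*i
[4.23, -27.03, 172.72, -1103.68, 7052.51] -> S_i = 4.23*(-6.39)^i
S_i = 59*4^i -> [59, 236, 944, 3776, 15104]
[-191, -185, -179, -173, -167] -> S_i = -191 + 6*i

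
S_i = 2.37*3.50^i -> [2.37, 8.3, 29.03, 101.61, 355.65]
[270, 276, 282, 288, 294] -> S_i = 270 + 6*i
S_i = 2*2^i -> [2, 4, 8, 16, 32]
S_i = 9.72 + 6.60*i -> [9.72, 16.32, 22.92, 29.52, 36.12]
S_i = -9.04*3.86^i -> [-9.04, -34.89, -134.69, -519.91, -2006.86]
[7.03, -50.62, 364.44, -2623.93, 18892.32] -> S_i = 7.03*(-7.20)^i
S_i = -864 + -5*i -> [-864, -869, -874, -879, -884]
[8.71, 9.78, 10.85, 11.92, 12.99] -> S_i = 8.71 + 1.07*i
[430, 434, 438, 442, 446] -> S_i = 430 + 4*i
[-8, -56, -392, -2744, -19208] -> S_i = -8*7^i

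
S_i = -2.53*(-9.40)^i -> [-2.53, 23.78, -223.55, 2101.38, -19752.95]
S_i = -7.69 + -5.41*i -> [-7.69, -13.1, -18.51, -23.92, -29.33]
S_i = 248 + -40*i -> [248, 208, 168, 128, 88]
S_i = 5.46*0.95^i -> [5.46, 5.19, 4.93, 4.68, 4.45]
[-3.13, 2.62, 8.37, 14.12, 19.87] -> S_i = -3.13 + 5.75*i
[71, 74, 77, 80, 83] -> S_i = 71 + 3*i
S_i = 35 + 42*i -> [35, 77, 119, 161, 203]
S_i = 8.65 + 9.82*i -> [8.65, 18.47, 28.29, 38.11, 47.93]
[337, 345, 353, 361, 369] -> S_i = 337 + 8*i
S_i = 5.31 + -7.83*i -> [5.31, -2.52, -10.35, -18.18, -26.01]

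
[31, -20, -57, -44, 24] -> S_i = Random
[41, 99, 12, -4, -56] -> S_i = Random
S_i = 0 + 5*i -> [0, 5, 10, 15, 20]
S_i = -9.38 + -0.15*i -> [-9.38, -9.53, -9.68, -9.83, -9.98]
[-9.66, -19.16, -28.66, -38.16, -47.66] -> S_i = -9.66 + -9.50*i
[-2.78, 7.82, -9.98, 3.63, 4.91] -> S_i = Random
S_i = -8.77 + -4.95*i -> [-8.77, -13.72, -18.67, -23.62, -28.57]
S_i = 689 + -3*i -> [689, 686, 683, 680, 677]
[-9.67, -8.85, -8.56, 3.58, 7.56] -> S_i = Random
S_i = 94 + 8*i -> [94, 102, 110, 118, 126]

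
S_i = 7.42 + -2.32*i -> [7.42, 5.1, 2.78, 0.46, -1.86]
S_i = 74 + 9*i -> [74, 83, 92, 101, 110]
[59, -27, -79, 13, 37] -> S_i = Random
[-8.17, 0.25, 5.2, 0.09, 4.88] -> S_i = Random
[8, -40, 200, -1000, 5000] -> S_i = 8*-5^i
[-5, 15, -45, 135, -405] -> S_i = -5*-3^i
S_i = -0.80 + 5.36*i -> [-0.8, 4.56, 9.92, 15.28, 20.64]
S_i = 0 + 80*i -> [0, 80, 160, 240, 320]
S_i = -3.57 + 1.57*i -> [-3.57, -2.0, -0.43, 1.14, 2.71]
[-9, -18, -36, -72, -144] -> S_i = -9*2^i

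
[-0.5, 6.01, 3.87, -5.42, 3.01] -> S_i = Random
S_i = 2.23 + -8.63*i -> [2.23, -6.4, -15.03, -23.66, -32.29]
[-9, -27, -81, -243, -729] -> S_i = -9*3^i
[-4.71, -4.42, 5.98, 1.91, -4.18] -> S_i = Random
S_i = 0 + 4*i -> [0, 4, 8, 12, 16]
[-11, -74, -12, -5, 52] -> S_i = Random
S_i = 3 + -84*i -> [3, -81, -165, -249, -333]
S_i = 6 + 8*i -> [6, 14, 22, 30, 38]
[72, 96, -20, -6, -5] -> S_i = Random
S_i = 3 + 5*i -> [3, 8, 13, 18, 23]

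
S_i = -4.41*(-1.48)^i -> [-4.41, 6.53, -9.66, 14.3, -21.16]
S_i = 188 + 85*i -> [188, 273, 358, 443, 528]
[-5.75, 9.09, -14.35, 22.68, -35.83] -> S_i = -5.75*(-1.58)^i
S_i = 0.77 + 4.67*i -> [0.77, 5.44, 10.11, 14.78, 19.45]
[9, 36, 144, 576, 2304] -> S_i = 9*4^i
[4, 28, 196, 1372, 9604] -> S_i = 4*7^i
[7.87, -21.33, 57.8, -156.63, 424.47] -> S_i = 7.87*(-2.71)^i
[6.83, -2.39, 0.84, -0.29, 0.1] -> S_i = 6.83*(-0.35)^i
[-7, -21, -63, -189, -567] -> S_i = -7*3^i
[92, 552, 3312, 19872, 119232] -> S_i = 92*6^i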